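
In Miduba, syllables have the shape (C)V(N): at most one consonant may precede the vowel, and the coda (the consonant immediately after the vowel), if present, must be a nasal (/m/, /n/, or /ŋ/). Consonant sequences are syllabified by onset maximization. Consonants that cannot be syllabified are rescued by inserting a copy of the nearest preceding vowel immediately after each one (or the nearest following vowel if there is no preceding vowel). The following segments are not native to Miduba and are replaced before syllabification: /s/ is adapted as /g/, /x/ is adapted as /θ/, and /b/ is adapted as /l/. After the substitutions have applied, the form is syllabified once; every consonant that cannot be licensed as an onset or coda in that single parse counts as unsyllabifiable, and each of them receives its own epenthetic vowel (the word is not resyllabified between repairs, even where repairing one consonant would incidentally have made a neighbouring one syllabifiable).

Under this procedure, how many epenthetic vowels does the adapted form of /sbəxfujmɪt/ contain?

4

After substitution the input is /gləθfujmɪt/.
The unsyllabifiable consonants are /g/, /θ/, /j/, /t/; each receives one epenthetic vowel.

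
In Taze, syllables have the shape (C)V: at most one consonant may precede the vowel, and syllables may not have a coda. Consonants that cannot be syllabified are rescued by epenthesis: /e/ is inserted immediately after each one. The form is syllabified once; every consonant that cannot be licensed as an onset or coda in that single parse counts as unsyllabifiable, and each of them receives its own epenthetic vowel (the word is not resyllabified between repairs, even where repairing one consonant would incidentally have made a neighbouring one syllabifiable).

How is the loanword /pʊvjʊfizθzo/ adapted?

pʊvejʊfizeθezo

Syllabifying with onset maximization leaves /v/, /z/, /θ/ stranded (no codas are permitted; onsets are limited to one consonant).
Inserting the epenthetic vowel yields /v/ → /ve/, /z/ → /ze/, /θ/ → /θe/.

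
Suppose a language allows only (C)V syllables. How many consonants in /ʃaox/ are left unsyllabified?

1

Syllabifying with onset maximization leaves /x/ stranded (no codas are permitted; onsets are limited to one consonant).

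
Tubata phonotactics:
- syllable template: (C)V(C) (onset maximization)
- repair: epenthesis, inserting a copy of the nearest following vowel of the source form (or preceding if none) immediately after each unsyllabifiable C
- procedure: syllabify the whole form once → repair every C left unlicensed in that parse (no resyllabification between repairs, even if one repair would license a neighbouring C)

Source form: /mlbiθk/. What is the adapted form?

milibiθki

The consonants /m/, /l/, /k/ cannot be parsed into a legal (C)V(C) syllable (at most one coda consonant is licensed; onsets are limited to one consonant).
Inserting the epenthetic vowel yields /m/ → /mi/, /l/ → /li/, /k/ → /ki/.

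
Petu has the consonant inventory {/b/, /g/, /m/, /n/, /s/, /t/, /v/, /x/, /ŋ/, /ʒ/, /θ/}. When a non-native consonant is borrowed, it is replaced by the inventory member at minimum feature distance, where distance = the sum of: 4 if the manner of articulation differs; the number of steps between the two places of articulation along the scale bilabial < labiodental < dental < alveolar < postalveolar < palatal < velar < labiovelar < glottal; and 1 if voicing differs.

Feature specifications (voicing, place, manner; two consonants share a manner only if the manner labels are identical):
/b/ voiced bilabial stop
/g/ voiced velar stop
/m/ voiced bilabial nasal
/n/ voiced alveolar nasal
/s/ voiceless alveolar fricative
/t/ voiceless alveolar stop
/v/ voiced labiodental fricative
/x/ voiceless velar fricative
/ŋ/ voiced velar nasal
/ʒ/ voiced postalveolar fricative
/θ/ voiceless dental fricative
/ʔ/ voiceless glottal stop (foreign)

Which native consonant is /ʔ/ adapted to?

/g/ is closest: same manner (stop), place distance 2 (glottal→velar), voicing differs (+1); total 3. Next closest is /t/ at distance 5.

g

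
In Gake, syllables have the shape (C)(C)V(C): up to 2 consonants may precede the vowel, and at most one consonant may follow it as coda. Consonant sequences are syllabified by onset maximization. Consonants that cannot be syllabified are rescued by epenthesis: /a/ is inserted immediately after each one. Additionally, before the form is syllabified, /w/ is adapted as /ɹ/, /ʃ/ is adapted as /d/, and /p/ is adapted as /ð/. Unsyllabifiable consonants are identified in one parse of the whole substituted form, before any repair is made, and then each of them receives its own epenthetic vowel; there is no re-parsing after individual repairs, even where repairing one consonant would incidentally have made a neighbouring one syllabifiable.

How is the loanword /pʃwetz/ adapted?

Substitution: /p/ → /ð/, /ʃ/ → /d/, /w/ → /ɹ/, giving /ðdɹetz/.
The consonants /ð/, /z/ cannot be parsed into a legal (C)(C)V(C) syllable (at most one coda consonant is licensed; onsets may contain at most 2 consonants).
Inserting the epenthetic vowel yields /ð/ → /ða/, /z/ → /za/.

ðadɹetza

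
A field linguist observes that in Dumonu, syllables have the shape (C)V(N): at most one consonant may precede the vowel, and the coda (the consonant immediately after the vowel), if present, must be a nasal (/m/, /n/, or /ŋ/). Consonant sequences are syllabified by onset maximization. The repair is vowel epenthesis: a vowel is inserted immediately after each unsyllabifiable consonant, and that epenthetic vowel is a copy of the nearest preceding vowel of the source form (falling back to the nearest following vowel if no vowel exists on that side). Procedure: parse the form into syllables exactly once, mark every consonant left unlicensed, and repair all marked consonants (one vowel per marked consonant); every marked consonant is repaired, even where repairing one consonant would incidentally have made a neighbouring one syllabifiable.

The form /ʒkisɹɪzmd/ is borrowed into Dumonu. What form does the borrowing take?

The consonants /ʒ/, /s/, /z/, /m/, /d/ cannot be parsed into a legal (C)V(N) syllable (only a nasal (/m/, /n/, or /ŋ/) is licensed in coda position; onsets are limited to one consonant).
Epenthesis after each stranded consonant: /ʒ/ → /ʒi/, /s/ → /si/, /z/ → /zɪ/, /m/ → /mɪ/, /d/ → /dɪ/.

ʒikisiɹɪzɪmɪdɪ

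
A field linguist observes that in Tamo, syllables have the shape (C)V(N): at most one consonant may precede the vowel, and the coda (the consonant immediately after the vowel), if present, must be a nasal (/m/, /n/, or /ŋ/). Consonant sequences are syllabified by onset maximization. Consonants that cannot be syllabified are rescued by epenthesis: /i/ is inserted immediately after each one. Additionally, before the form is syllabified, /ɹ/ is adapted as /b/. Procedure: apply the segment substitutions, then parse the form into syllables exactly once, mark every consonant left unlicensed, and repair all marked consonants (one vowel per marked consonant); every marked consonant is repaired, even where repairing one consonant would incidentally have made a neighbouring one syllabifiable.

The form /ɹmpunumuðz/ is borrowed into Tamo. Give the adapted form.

bimipunumuðizi

Substitution: /ɹ/ → /b/, giving /bmpunumuðz/.
Syllabifying with onset maximization leaves /b/, /m/, /ð/, /z/ stranded (only a nasal (/m/, /n/, or /ŋ/) is licensed in coda position; onsets are limited to one consonant).
Each unlicensed consonant becomes the onset of a new syllable: /b/ → /bi/, /m/ → /mi/, /ð/ → /ði/, /z/ → /zi/.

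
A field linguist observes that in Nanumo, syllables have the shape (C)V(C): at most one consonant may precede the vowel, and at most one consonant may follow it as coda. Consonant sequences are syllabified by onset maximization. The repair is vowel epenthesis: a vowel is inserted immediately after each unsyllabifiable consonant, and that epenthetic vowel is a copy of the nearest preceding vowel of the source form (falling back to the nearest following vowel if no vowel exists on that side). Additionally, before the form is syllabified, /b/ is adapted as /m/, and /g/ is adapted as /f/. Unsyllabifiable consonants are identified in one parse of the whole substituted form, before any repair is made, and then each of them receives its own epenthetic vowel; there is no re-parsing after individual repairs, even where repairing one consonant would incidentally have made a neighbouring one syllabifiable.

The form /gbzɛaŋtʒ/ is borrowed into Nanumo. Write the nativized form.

Substitution: /g/ → /f/, /b/ → /m/, giving /fmzɛaŋtʒ/.
Syllabifying with onset maximization leaves /f/, /m/, /t/, /ʒ/ stranded (at most one coda consonant is licensed; onsets are limited to one consonant).
Each unlicensed consonant becomes the onset of a new syllable: /f/ → /fɛ/, /m/ → /mɛ/, /t/ → /ta/, /ʒ/ → /ʒa/.

fɛmɛzɛaŋtaʒa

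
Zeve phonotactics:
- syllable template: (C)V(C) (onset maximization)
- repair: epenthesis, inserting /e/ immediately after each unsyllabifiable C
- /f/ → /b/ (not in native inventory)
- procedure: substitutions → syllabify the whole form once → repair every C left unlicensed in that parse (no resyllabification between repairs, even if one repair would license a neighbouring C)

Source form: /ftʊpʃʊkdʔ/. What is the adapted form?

Substitution: /f/ → /b/, giving /btʊpʃʊkdʔ/.
Syllabifying with onset maximization leaves /b/, /d/, /ʔ/ stranded (at most one coda consonant is licensed; onsets are limited to one consonant).
Epenthesis after each stranded consonant: /b/ → /be/, /d/ → /de/, /ʔ/ → /ʔe/.

betʊpʃʊkdeʔe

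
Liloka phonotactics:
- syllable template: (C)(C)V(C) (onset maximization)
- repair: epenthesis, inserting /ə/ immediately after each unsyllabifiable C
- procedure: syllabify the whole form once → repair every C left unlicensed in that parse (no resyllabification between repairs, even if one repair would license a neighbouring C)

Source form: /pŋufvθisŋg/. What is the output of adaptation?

pŋufvθisŋəgə

Syllabifying with onset maximization leaves /ŋ/, /g/ stranded (at most one coda consonant is licensed; onsets may contain at most 2 consonants).
Epenthesis after each stranded consonant: /ŋ/ → /ŋə/, /g/ → /gə/.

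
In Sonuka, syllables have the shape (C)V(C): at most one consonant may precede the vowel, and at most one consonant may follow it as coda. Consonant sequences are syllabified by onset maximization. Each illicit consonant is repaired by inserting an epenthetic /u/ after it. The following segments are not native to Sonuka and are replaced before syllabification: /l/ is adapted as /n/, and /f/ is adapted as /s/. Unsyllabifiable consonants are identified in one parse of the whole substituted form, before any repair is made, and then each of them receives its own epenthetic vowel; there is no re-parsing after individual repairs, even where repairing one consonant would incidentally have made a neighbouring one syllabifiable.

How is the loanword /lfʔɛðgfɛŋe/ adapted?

nusuʔɛðgusɛŋe

Substitution: /l/ → /n/, /f/ → /s/, giving /nsʔɛðgsɛŋe/.
Syllabifying with onset maximization leaves /n/, /s/, /g/ stranded (at most one coda consonant is licensed; onsets are limited to one consonant).
Each unlicensed consonant becomes the onset of a new syllable: /n/ → /nu/, /s/ → /su/, /g/ → /gu/.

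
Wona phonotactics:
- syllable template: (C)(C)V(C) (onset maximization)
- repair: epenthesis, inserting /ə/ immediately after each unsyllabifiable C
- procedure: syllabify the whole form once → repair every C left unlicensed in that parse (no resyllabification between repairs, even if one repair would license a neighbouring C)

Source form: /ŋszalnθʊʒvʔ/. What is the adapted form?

ŋəszalnθʊʒvəʔə

Syllabifying with onset maximization leaves /ŋ/, /v/, /ʔ/ stranded (at most one coda consonant is licensed; onsets may contain at most 2 consonants).
Each unlicensed consonant becomes the onset of a new syllable: /ŋ/ → /ŋə/, /v/ → /və/, /ʔ/ → /ʔə/.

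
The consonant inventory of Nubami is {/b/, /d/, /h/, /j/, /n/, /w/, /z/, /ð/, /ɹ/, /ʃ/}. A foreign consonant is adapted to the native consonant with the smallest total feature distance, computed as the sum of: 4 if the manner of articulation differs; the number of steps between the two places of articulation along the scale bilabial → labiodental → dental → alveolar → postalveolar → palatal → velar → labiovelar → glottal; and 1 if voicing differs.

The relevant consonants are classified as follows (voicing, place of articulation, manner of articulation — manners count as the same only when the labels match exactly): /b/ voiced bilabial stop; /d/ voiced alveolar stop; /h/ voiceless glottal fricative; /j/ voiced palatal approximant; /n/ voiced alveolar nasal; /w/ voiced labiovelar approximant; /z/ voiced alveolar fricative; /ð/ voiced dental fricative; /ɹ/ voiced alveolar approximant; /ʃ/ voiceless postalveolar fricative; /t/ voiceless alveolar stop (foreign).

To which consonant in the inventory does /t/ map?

/d/ is closest: same manner (stop), place distance 0 (alveolar→alveolar), voicing differs (+1); total 1. Next closest is /b/ at distance 4.

d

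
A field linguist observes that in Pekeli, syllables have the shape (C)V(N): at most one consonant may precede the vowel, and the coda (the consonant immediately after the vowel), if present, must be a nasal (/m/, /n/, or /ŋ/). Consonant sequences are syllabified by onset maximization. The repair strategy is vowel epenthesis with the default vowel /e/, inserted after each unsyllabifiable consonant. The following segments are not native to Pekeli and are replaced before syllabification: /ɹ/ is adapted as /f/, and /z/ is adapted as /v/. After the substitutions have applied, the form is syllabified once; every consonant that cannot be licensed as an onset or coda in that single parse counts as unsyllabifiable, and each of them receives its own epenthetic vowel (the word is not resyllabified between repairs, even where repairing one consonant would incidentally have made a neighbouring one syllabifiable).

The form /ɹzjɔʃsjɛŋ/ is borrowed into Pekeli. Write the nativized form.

fevejɔʃesejɛŋ

Substitution: /ɹ/ → /f/, /z/ → /v/, giving /fvjɔʃsjɛŋ/.
The consonants /f/, /v/, /ʃ/, /s/ cannot be parsed into a legal (C)V(N) syllable (only a nasal (/m/, /n/, or /ŋ/) is licensed in coda position; onsets are limited to one consonant).
Each unlicensed consonant becomes the onset of a new syllable: /f/ → /fe/, /v/ → /ve/, /ʃ/ → /ʃe/, /s/ → /se/.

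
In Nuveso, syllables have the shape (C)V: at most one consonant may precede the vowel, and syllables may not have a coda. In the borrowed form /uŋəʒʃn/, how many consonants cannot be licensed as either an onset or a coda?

Syllabifying with onset maximization leaves /ʒ/, /ʃ/, /n/ stranded (no codas are permitted; onsets are limited to one consonant).

3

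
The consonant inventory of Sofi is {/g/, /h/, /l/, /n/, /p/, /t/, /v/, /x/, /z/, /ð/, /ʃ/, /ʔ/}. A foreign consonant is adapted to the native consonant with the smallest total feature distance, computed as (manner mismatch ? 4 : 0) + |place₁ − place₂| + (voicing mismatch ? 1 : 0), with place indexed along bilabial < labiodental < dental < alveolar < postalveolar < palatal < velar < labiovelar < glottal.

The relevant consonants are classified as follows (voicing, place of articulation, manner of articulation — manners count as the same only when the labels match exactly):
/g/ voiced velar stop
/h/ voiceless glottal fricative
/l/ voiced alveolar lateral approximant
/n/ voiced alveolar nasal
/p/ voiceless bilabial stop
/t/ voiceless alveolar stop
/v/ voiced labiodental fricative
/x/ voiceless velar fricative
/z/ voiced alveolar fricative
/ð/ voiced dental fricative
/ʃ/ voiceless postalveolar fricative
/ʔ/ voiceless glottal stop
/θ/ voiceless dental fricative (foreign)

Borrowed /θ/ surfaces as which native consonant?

ð

/ð/ is closest: same manner (fricative), place distance 0 (dental→dental), voicing differs (+1); total 1. Next closest is /v/ at distance 2.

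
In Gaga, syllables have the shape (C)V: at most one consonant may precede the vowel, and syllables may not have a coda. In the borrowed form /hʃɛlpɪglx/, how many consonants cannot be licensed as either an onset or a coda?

The consonants /h/, /l/, /g/, /l/, /x/ cannot be parsed into a legal (C)V syllable (no codas are permitted; onsets are limited to one consonant).

5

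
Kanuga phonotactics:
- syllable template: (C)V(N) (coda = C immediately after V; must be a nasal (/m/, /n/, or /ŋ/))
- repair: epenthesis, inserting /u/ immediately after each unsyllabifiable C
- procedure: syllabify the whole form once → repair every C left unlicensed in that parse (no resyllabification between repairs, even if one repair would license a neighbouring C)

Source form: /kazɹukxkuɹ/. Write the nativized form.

kazuɹukuxukuɹu

Under (C)V(N), the unsyllabifiable consonants are /z/, /k/, /x/, /ɹ/ (only a nasal (/m/, /n/, or /ŋ/) is licensed in coda position; onsets are limited to one consonant).
Each unlicensed consonant becomes the onset of a new syllable: /z/ → /zu/, /k/ → /ku/, /x/ → /xu/, /ɹ/ → /ɹu/.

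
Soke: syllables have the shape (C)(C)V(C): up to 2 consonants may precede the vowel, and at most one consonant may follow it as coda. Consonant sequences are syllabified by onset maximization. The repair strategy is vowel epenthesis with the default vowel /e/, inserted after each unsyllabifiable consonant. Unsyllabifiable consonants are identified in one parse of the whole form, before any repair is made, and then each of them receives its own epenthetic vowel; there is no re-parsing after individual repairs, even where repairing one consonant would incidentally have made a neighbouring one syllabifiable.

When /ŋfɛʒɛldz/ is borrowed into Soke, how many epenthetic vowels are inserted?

2

The unsyllabifiable consonants are /d/, /z/; each receives one epenthetic vowel.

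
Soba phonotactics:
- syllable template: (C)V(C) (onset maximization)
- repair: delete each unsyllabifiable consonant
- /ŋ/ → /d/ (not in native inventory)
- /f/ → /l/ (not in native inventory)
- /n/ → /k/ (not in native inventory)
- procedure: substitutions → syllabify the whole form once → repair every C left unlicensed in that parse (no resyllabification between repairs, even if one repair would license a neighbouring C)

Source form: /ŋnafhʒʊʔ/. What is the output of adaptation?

kalʒʊʔ

Substitution: /ŋ/ → /d/, /n/ → /k/, /f/ → /l/, giving /dkalhʒʊʔ/.
Under (C)V(C), the unsyllabifiable consonants are /d/, /h/ (at most one coda consonant is licensed; onsets are limited to one consonant).
Deletion applies to /d/, /h/.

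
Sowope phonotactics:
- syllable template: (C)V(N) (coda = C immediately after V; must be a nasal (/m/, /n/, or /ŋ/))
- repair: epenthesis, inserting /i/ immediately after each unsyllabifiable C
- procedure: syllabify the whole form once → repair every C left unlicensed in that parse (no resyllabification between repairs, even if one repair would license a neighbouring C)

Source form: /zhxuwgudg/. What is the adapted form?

Under (C)V(N), the unsyllabifiable consonants are /z/, /h/, /w/, /d/, /g/ (only a nasal (/m/, /n/, or /ŋ/) is licensed in coda position; onsets are limited to one consonant).
Each unlicensed consonant becomes the onset of a new syllable: /z/ → /zi/, /h/ → /hi/, /w/ → /wi/, /d/ → /di/, /g/ → /gi/.

zihixuwigudigi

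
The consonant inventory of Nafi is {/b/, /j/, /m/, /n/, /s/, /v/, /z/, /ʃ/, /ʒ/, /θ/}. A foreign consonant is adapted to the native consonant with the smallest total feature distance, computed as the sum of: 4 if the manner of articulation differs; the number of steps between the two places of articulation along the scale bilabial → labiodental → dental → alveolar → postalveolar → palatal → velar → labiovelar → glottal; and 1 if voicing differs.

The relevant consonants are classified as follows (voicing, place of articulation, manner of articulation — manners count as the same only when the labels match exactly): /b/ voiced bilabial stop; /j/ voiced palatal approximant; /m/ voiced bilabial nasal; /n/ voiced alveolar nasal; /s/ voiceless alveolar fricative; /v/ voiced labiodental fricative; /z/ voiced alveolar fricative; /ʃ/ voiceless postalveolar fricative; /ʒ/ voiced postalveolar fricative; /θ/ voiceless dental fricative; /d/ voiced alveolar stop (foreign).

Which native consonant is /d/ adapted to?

/b/ is closest: same manner (stop), place distance 3 (alveolar→bilabial), same voicing; total 3. Next closest is /n/ at distance 4.

b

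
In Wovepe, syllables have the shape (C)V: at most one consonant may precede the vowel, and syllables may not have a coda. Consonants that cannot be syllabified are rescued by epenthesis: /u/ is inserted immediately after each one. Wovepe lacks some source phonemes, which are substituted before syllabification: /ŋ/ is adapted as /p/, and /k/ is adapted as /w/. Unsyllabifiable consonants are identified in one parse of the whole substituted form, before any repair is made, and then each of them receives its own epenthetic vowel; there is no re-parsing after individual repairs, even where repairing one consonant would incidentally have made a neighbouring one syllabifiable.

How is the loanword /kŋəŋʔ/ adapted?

Substitution: /k/ → /w/, /ŋ/ → /p/, giving /wpəpʔ/.
The consonants /w/, /p/, /ʔ/ cannot be parsed into a legal (C)V syllable (no codas are permitted; onsets are limited to one consonant).
Inserting the epenthetic vowel yields /w/ → /wu/, /p/ → /pu/, /ʔ/ → /ʔu/.

wupəpuʔu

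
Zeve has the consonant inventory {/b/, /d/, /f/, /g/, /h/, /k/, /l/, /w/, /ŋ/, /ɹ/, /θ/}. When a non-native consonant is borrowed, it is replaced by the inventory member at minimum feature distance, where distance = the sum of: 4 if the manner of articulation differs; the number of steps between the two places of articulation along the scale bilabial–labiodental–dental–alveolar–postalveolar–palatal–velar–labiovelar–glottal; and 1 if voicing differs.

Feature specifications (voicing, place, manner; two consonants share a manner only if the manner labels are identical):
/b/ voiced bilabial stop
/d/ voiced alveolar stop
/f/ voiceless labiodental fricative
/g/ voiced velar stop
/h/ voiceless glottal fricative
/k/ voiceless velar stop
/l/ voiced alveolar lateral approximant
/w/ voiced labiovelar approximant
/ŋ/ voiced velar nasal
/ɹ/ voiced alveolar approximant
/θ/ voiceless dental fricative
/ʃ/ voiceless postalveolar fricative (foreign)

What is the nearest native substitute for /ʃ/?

/θ/ is closest: same manner (fricative), place distance 2 (postalveolar→dental), same voicing; total 2. Next closest is /f/ at distance 3.

θ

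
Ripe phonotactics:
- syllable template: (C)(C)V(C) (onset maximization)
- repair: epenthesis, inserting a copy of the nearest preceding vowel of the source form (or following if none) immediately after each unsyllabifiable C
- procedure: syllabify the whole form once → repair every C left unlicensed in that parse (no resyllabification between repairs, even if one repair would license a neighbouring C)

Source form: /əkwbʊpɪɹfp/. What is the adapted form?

əkwbʊpɪɹfɪpɪ

The consonants /f/, /p/ cannot be parsed into a legal (C)(C)V(C) syllable (at most one coda consonant is licensed; onsets may contain at most 2 consonants).
Inserting the epenthetic vowel yields /f/ → /fɪ/, /p/ → /pɪ/.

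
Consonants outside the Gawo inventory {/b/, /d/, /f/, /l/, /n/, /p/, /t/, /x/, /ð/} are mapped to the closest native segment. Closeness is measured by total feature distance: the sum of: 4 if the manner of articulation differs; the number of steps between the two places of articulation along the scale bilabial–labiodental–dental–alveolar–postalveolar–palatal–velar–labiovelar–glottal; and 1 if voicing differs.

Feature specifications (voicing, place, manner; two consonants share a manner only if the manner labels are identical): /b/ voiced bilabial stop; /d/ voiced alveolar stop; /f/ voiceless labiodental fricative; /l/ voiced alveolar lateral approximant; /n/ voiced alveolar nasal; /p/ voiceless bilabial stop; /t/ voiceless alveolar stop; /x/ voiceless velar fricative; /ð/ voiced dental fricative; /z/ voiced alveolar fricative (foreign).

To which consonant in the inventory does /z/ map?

/ð/ is closest: same manner (fricative), place distance 1 (alveolar→dental), same voicing; total 1. Next closest is /f/ at distance 3.

ð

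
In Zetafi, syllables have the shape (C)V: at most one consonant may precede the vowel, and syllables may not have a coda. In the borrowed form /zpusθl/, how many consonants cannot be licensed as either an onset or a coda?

The consonants /z/, /s/, /θ/, /l/ cannot be parsed into a legal (C)V syllable (no codas are permitted; onsets are limited to one consonant).

4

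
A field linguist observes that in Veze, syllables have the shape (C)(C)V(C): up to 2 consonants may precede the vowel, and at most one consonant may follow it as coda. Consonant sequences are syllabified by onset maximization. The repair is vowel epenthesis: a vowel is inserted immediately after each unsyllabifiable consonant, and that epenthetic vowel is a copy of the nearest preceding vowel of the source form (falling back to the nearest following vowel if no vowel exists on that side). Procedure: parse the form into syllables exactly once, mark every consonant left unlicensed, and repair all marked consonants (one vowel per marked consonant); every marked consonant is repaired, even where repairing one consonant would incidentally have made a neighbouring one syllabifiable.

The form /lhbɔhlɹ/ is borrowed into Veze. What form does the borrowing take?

lɔhbɔhlɔɹɔ

Syllabifying with onset maximization leaves /l/, /l/, /ɹ/ stranded (at most one coda consonant is licensed; onsets may contain at most 2 consonants).
Each unlicensed consonant becomes the onset of a new syllable: /l/ → /lɔ/, /l/ → /lɔ/, /ɹ/ → /ɹɔ/.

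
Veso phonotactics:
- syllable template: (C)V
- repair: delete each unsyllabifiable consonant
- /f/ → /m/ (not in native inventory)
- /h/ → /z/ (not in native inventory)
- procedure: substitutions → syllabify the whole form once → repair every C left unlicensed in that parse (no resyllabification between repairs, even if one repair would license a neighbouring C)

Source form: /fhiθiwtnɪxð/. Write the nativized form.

Substitution: /f/ → /m/, /h/ → /z/, giving /mziθiwtnɪxð/.
Syllabifying with onset maximization leaves /m/, /w/, /t/, /x/, /ð/ stranded (no codas are permitted; onsets are limited to one consonant).
Deletion applies to /m/, /w/, /t/, /x/, /ð/.

ziθinɪ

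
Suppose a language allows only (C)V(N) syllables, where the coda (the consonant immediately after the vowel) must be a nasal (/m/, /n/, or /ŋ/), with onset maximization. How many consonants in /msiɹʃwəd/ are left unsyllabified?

4

Syllabifying with onset maximization leaves /m/, /ɹ/, /ʃ/, /d/ stranded (only a nasal (/m/, /n/, or /ŋ/) is licensed in coda position; onsets are limited to one consonant).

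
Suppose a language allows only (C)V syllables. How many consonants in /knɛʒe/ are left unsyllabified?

The consonants /k/ cannot be parsed into a legal (C)V syllable (no codas are permitted; onsets are limited to one consonant).

1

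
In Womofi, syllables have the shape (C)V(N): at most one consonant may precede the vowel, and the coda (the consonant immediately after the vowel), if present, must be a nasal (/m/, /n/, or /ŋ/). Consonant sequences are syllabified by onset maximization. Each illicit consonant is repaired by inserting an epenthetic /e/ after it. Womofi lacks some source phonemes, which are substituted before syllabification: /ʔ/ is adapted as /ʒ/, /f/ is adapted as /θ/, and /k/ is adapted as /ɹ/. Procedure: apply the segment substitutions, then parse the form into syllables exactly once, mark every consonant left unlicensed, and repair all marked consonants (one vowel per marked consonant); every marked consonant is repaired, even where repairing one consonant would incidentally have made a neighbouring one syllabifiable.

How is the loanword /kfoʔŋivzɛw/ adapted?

Substitution: /k/ → /ɹ/, /f/ → /θ/, /ʔ/ → /ʒ/, giving /ɹθoʒŋivzɛw/.
The consonants /ɹ/, /ʒ/, /v/, /w/ cannot be parsed into a legal (C)V(N) syllable (only a nasal (/m/, /n/, or /ŋ/) is licensed in coda position; onsets are limited to one consonant).
Inserting the epenthetic vowel yields /ɹ/ → /ɹe/, /ʒ/ → /ʒe/, /v/ → /ve/, /w/ → /we/.

ɹeθoʒeŋivezɛwe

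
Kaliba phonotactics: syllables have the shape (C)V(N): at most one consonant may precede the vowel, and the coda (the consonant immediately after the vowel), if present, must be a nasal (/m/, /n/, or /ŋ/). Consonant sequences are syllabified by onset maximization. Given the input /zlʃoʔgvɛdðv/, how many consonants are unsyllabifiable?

The consonants /z/, /l/, /ʔ/, /g/, /d/, /ð/, /v/ cannot be parsed into a legal (C)V(N) syllable (only a nasal (/m/, /n/, or /ŋ/) is licensed in coda position; onsets are limited to one consonant).

7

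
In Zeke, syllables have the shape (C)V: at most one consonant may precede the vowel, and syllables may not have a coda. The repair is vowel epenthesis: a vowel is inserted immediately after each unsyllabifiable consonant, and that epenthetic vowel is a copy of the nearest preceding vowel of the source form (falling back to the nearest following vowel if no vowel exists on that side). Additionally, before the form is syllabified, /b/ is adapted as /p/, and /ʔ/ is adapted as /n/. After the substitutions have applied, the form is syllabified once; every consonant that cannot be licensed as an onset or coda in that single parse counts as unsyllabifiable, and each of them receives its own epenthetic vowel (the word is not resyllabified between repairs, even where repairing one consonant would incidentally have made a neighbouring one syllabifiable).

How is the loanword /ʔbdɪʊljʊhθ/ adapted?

Substitution: /ʔ/ → /n/, /b/ → /p/, giving /npdɪʊljʊhθ/.
Under (C)V, the unsyllabifiable consonants are /n/, /p/, /l/, /h/, /θ/ (no codas are permitted; onsets are limited to one consonant).
Each unlicensed consonant becomes the onset of a new syllable: /n/ → /nɪ/, /p/ → /pɪ/, /l/ → /lʊ/, /h/ → /hʊ/, /θ/ → /θʊ/.

nɪpɪdɪʊlʊjʊhʊθʊ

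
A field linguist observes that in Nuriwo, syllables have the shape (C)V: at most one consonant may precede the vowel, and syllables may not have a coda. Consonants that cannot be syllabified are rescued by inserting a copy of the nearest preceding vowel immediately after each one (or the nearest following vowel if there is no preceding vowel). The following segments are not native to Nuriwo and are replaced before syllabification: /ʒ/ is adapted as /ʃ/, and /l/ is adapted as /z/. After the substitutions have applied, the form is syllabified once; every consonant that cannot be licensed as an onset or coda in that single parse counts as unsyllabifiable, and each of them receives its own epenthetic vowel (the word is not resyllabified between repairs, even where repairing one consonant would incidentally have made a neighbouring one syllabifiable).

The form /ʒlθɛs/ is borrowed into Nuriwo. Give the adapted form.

ʃɛzɛθɛsɛ

Substitution: /ʒ/ → /ʃ/, /l/ → /z/, giving /ʃzθɛs/.
Under (C)V, the unsyllabifiable consonants are /ʃ/, /z/, /s/ (no codas are permitted; onsets are limited to one consonant).
Each unlicensed consonant becomes the onset of a new syllable: /ʃ/ → /ʃɛ/, /z/ → /zɛ/, /s/ → /sɛ/.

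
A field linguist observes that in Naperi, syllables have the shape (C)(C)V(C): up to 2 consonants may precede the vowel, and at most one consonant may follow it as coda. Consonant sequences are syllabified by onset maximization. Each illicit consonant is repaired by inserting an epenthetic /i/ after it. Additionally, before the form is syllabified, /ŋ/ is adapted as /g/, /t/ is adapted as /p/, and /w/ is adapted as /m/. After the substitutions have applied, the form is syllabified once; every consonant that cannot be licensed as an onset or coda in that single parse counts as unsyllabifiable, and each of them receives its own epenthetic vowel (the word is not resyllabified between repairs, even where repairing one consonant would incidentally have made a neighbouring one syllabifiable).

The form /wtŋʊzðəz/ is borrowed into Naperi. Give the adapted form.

Substitution: /w/ → /m/, /t/ → /p/, /ŋ/ → /g/, giving /mpgʊzðəz/.
Syllabifying with onset maximization leaves /m/ stranded (at most one coda consonant is licensed; onsets may contain at most 2 consonants).
Each unlicensed consonant becomes the onset of a new syllable: /m/ → /mi/.

mipgʊzðəz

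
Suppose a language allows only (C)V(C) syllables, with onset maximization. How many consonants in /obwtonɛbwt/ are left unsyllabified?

The consonants /w/, /w/, /t/ cannot be parsed into a legal (C)V(C) syllable (at most one coda consonant is licensed; onsets are limited to one consonant).

3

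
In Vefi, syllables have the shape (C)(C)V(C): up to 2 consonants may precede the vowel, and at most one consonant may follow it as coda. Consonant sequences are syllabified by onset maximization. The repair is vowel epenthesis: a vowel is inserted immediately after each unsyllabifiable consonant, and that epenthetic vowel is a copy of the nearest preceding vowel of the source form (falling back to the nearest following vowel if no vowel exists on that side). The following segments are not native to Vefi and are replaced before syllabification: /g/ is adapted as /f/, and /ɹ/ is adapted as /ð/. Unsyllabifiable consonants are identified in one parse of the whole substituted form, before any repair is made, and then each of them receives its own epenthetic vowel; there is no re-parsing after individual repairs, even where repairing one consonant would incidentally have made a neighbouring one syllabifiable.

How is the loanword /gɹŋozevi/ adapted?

Substitution: /g/ → /f/, /ɹ/ → /ð/, giving /fðŋozevi/.
Syllabifying with onset maximization leaves /f/ stranded (at most one coda consonant is licensed; onsets may contain at most 2 consonants).
Each unlicensed consonant becomes the onset of a new syllable: /f/ → /fo/.

foðŋozevi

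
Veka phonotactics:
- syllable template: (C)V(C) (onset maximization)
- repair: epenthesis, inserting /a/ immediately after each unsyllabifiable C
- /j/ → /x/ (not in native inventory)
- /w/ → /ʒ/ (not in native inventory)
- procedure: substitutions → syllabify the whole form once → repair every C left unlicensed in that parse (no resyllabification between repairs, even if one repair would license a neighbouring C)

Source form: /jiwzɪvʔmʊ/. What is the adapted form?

Substitution: /j/ → /x/, /w/ → /ʒ/, giving /xiʒzɪvʔmʊ/.
Syllabifying with onset maximization leaves /ʔ/ stranded (at most one coda consonant is licensed; onsets are limited to one consonant).
Each unlicensed consonant becomes the onset of a new syllable: /ʔ/ → /ʔa/.

xiʒzɪvʔamʊ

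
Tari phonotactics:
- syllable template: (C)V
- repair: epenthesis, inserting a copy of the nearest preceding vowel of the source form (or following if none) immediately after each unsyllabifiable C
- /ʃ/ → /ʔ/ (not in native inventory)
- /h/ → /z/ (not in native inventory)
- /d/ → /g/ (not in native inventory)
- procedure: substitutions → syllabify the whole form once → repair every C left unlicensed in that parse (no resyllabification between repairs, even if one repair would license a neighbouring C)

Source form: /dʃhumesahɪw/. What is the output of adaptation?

Substitution: /d/ → /g/, /ʃ/ → /ʔ/, /h/ → /z/, giving /gʔzumesazɪw/.
Syllabifying with onset maximization leaves /g/, /ʔ/, /w/ stranded (no codas are permitted; onsets are limited to one consonant).
Epenthesis after each stranded consonant: /g/ → /gu/, /ʔ/ → /ʔu/, /w/ → /wɪ/.

guʔuzumesazɪwɪ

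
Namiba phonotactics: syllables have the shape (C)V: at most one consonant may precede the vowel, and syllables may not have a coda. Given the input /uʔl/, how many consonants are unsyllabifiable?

Syllabifying with onset maximization leaves /ʔ/, /l/ stranded (no codas are permitted; onsets are limited to one consonant).

2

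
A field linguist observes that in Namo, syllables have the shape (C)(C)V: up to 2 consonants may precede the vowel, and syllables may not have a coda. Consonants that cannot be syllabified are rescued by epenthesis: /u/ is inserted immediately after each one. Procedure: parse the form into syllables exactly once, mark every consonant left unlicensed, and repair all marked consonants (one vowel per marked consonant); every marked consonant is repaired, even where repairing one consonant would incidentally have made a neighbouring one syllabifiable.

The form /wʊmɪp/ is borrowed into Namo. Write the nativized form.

wʊmɪpu

Under (C)(C)V, the unsyllabifiable consonants are /p/ (no codas are permitted; onsets may contain at most 2 consonants).
Inserting the epenthetic vowel yields /p/ → /pu/.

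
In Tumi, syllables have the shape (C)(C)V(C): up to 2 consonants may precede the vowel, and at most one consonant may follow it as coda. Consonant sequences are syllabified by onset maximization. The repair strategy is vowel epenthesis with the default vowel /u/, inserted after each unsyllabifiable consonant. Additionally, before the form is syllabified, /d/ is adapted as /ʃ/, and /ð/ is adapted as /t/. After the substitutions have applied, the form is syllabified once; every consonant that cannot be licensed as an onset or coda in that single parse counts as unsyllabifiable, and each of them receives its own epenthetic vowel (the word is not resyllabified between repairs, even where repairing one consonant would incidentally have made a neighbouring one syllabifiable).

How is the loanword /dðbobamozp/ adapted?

ʃutbobamozpu

Substitution: /d/ → /ʃ/, /ð/ → /t/, giving /ʃtbobamozp/.
Under (C)(C)V(C), the unsyllabifiable consonants are /ʃ/, /p/ (at most one coda consonant is licensed; onsets may contain at most 2 consonants).
Inserting the epenthetic vowel yields /ʃ/ → /ʃu/, /p/ → /pu/.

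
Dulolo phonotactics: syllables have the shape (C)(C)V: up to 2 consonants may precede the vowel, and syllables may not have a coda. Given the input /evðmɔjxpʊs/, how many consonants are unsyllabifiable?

3

The consonants /v/, /j/, /s/ cannot be parsed into a legal (C)(C)V syllable (no codas are permitted; onsets may contain at most 2 consonants).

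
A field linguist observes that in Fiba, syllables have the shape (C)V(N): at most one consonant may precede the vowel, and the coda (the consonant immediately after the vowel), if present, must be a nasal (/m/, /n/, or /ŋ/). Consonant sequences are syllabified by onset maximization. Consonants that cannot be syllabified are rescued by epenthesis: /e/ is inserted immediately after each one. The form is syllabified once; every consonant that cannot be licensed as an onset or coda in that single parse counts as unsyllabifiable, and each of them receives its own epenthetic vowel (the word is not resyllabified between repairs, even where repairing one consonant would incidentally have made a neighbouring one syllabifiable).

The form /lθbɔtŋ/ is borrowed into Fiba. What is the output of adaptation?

Under (C)V(N), the unsyllabifiable consonants are /l/, /θ/, /t/, /ŋ/ (only a nasal (/m/, /n/, or /ŋ/) is licensed in coda position; onsets are limited to one consonant).
Each unlicensed consonant becomes the onset of a new syllable: /l/ → /le/, /θ/ → /θe/, /t/ → /te/, /ŋ/ → /ŋe/.

leθebɔteŋe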